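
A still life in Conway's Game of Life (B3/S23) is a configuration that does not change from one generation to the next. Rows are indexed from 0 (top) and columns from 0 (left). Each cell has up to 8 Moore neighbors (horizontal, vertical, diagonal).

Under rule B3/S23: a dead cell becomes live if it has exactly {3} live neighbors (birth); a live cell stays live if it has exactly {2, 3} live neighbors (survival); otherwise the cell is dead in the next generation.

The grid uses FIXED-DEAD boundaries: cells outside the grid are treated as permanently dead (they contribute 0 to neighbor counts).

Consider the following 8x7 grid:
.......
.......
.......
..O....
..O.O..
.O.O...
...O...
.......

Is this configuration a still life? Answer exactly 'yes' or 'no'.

Answer: no

Derivation:
Compute generation 1 and compare to generation 0 (given above):
Generation 1:
.......
.......
.......
...O...
.OO....
...OO..
..O....
.......
Cell (3,2) differs: gen0=1 vs gen1=0 -> NOT a still life.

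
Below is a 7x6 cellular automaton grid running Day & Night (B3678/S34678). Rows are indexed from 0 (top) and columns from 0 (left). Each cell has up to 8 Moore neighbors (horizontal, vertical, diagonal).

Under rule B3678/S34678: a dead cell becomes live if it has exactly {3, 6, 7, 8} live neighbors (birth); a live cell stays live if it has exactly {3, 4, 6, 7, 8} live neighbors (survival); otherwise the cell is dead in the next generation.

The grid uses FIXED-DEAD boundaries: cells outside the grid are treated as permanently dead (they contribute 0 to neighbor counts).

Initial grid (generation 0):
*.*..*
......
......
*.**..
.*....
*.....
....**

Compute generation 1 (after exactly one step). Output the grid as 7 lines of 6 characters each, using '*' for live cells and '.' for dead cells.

Answer: ......
......
......
.*....
***...
......
......

Derivation:
Simulating step by step:
Generation 0 (given above): 10 live cells
Generation 1: 4 live cells
(generation 1 grid is the final answer)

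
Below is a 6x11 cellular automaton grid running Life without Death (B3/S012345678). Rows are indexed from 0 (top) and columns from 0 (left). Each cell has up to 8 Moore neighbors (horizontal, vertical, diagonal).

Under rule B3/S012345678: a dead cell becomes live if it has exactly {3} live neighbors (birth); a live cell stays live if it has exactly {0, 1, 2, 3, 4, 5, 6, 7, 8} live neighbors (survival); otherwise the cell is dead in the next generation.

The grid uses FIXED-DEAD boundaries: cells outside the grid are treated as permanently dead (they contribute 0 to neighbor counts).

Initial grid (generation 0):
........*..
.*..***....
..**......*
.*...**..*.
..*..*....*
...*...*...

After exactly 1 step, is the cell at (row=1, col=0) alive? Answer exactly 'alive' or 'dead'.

Answer: dead

Derivation:
Simulating step by step:
Generation 0 (given above): 17 live cells
Generation 1: 25 live cells
.....*..*..
.******....
.***......*
.*.****..**
..*.**....*
...*...*...

Cell (1,0) at generation 1: 0 -> dead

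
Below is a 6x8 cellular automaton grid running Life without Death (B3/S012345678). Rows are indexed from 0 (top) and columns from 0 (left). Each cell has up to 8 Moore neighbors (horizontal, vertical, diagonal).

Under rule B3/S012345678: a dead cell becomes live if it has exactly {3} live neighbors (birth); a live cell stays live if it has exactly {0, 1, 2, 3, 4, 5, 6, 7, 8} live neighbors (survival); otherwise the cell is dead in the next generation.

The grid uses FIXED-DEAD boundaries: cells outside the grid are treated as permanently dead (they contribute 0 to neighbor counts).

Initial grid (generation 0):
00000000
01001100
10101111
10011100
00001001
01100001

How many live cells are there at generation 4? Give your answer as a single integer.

Answer: 32

Derivation:
Simulating step by step:
Generation 0 (given above): 18 live cells
Generation 1: 25 live cells
00000000
01011100
10101111
11011101
01101111
01100001
Generation 2: 29 live cells
00001000
01111100
10101111
11011101
01101111
01110101
Generation 3: 31 live cells
00101100
01111100
10101111
11011101
01101111
01110101
Generation 4: 32 live cells
01101100
01111100
10101111
11011101
01101111
01110101
Population at generation 4: 32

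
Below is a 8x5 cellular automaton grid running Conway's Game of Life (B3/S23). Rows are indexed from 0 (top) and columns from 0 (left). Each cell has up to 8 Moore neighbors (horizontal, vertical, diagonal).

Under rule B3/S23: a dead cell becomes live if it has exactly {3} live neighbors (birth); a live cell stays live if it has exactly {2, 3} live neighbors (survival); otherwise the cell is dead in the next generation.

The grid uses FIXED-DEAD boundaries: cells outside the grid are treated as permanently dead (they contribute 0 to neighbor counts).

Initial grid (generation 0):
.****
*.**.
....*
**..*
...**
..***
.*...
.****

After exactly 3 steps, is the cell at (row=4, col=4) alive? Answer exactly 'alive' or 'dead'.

Answer: dead

Derivation:
Simulating step by step:
Generation 0 (given above): 21 live cells
Generation 1: 13 live cells
.*..*
.....
*.*.*
....*
.*...
..*.*
.*...
.***.
Generation 2: 11 live cells
.....
.*.*.
...*.
.*.*.
...*.
.**..
.*...
.**..
Generation 3: 12 live cells
.....
..*..
...**
...**
.*.*.
.**..
*....
.**..

Cell (4,4) at generation 3: 0 -> dead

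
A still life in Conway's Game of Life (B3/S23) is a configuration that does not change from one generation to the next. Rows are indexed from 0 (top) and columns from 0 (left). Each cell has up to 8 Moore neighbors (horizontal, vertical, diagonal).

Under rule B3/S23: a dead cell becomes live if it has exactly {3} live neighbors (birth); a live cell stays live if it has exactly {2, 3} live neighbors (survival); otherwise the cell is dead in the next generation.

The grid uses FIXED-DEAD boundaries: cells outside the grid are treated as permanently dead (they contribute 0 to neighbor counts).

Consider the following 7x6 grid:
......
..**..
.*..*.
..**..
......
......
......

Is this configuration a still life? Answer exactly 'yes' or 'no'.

Answer: yes

Derivation:
Compute generation 1 and compare to generation 0 (given above):
Generation 1:
......
..**..
.*..*.
..**..
......
......
......
The grids are IDENTICAL -> still life.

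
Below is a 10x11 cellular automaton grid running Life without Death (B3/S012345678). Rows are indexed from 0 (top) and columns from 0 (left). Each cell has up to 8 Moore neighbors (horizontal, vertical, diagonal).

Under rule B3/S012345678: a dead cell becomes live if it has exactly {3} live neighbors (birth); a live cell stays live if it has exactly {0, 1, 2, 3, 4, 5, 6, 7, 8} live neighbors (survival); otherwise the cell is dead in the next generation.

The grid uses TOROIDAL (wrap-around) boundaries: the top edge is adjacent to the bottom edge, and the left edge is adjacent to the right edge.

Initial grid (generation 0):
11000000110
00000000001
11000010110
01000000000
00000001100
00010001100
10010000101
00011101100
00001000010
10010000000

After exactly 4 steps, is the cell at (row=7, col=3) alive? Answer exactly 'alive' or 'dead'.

Answer: alive

Derivation:
Simulating step by step:
Generation 0 (given above): 29 live cells
Generation 1: 41 live cells
11000000110
00000001001
11000010111
11000000010
00000001100
00010001100
10110010101
00011101101
00001100110
11010000110
Generation 2: 56 live cells
11100001110
00000001001
11000011111
11000000010
00000001110
00110011100
10110110101
10111101101
10101110110
11111001110
Generation 3: 67 live cells
11100011110
00100001001
11000011111
11000010010
01100011111
01111111101
10110110101
10111101101
10101110110
11111001110
Generation 4: 70 live cells
11100011110
00100001001
11100011111
11000110010
01101011111
01111111101
10110110101
10111101101
10101110110
11111001110

Cell (7,3) at generation 4: 1 -> alive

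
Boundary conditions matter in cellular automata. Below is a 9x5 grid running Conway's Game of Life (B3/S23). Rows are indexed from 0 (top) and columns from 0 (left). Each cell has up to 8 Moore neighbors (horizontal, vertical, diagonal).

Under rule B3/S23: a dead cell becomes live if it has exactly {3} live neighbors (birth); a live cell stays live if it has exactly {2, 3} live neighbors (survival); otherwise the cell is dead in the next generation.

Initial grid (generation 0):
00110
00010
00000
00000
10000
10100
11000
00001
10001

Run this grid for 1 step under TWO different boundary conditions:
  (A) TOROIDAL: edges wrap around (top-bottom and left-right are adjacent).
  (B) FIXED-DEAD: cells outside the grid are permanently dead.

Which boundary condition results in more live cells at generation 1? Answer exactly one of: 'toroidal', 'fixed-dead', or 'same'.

Under TOROIDAL boundary, generation 1:
00110
00110
00000
00000
01000
10001
11001
01001
10001
Population = 14

Under FIXED-DEAD boundary, generation 1:
00110
00110
00000
00000
01000
10000
11000
11000
00000
Population = 10

Comparison: toroidal=14, fixed-dead=10 -> toroidal

Answer: toroidal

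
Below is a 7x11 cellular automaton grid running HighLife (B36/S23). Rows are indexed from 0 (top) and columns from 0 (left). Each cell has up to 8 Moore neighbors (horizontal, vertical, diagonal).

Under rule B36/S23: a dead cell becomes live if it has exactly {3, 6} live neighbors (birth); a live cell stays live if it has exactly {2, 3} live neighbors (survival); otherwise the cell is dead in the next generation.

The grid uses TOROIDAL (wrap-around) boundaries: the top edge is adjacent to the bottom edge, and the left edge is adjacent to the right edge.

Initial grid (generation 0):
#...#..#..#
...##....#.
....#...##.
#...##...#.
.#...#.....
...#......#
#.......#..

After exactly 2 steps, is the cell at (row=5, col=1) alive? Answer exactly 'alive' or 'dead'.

Simulating step by step:
Generation 0 (given above): 20 live cells
Generation 1: 23 live cells
#..##...###
...###...#.
........##.
....##..###
#....#....#
#..........
#........#.
Generation 2: 21 live cells
#..#.#..#..
...#.#.....
...#.......
#...##..#..
#...##.....
##.........
##......###

Cell (5,1) at generation 2: 1 -> alive

Answer: alive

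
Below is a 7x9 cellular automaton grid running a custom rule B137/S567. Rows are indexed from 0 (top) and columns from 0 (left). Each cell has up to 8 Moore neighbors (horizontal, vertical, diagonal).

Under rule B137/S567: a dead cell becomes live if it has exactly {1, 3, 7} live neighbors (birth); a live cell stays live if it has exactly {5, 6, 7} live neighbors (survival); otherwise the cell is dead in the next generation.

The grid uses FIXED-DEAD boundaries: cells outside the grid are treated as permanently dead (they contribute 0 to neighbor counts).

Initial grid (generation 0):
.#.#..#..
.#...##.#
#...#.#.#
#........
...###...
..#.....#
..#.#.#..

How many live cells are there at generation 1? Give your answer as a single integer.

Simulating step by step:
Generation 0 (given above): 20 live cells
Generation 1: 19 live cells
..#..#.##
#.#.#....
.###.....
..##....#
#.....###
.........
...#....#
Population at generation 1: 19

Answer: 19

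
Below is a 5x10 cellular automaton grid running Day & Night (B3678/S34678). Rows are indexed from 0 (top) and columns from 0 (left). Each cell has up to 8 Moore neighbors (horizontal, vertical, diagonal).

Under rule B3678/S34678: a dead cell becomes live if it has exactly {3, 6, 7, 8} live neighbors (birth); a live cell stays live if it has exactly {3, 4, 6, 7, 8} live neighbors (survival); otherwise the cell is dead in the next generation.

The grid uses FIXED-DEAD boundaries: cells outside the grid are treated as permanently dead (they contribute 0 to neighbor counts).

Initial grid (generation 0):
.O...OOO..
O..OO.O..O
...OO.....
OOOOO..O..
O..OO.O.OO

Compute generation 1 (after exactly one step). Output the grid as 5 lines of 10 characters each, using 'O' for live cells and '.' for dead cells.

Simulating step by step:
Generation 0 (given above): 23 live cells
Generation 1: 18 live cells
(generation 1 grid is the final answer)

Answer: ....OOO...
..OOO.OO..
O..O......
.OOO....O.
...OOO.O..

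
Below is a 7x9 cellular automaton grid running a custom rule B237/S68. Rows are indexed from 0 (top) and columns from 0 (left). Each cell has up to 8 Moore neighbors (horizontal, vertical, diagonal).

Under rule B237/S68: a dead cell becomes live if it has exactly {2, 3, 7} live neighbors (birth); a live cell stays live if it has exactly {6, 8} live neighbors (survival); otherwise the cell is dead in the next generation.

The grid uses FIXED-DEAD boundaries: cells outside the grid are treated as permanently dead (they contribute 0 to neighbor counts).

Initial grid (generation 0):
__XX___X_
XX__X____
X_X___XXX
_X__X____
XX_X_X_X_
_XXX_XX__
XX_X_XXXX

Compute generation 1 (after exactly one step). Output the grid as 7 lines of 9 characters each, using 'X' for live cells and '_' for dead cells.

Answer: XX__X____
_____XX_X
___XXX___
___X_X__X
_________
__X___X_X
_________

Derivation:
Simulating step by step:
Generation 0 (given above): 30 live cells
Generation 1: 15 live cells
(generation 1 grid is the final answer)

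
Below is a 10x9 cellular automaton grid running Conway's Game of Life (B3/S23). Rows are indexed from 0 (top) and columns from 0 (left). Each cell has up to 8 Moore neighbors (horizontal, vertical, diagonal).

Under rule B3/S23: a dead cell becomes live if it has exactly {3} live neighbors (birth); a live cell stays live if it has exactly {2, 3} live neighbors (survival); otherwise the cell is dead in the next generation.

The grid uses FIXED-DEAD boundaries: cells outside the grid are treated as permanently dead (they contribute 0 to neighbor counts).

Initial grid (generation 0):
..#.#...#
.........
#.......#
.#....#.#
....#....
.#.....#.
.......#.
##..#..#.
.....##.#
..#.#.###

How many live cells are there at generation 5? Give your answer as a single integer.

Simulating step by step:
Generation 0 (given above): 24 live cells
Generation 1: 17 live cells
.........
.........
.......#.
.......#.
.......#.
.........
##....###
.....#.##
.#.##...#
......#.#
Generation 2: 17 live cells
.........
.........
.........
......###
.........
......#.#
......#.#
###.##...
....###.#
.......#.
Generation 3: 17 live cells
.........
.........
.......#.
.......#.
......#.#
.........
.#....#..
.#.##....
.#.##.##.
.....###.
Generation 4: 17 live cells
.........
.........
.........
......###
.......#.
.......#.
..#......
##.##.##.
...#...#.
....##.#.
Generation 5: 20 live cells
.........
.........
.......#.
......###
.........
.........
.###..##.
.#.##.##.
..##...##
....#.#..
Population at generation 5: 20

Answer: 20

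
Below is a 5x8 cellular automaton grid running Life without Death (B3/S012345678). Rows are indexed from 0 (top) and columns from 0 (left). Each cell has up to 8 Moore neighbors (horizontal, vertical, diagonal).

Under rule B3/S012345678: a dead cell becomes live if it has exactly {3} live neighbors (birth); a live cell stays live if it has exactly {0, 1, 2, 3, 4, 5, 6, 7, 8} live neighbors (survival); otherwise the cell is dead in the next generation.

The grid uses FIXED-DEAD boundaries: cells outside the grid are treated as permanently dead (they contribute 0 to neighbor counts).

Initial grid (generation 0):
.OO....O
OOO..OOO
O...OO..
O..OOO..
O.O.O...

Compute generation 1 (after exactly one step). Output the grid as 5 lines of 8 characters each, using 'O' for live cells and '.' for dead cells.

Simulating step by step:
Generation 0 (given above): 19 live cells
Generation 1: 25 live cells
(generation 1 grid is the final answer)

Answer: OOO....O
OOOOOOOO
O.O.OO..
O..OOO..
OOO.OO..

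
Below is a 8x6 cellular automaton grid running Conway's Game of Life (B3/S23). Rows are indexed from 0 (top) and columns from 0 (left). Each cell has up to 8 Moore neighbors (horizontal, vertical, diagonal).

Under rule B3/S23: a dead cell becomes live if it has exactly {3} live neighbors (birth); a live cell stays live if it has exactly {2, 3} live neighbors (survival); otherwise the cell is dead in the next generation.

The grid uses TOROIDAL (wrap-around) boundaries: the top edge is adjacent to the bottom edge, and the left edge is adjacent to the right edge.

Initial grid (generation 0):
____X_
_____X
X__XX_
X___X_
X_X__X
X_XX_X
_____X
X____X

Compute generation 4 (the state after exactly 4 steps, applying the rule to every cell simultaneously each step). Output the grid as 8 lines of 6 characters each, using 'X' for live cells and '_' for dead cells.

Simulating step by step:
Generation 0 (given above): 17 live cells
Generation 1: 16 live cells
X___X_
___X_X
X__XX_
X___X_
__X___
__XX__
_X____
X___XX
Generation 2: 22 live cells
X__X__
X__X__
X__X__
_X__X_
_XX___
_XXX__
XXXXXX
XX__X_
Generation 3: 21 live cells
X_XXX_
XXXXXX
XXXXXX
XX_X__
X_____
_____X
______
______
Generation 4: 6 live cells
(generation 4 grid is the final answer)

Answer: X_____
______
______
___X__
XX___X
______
______
___X__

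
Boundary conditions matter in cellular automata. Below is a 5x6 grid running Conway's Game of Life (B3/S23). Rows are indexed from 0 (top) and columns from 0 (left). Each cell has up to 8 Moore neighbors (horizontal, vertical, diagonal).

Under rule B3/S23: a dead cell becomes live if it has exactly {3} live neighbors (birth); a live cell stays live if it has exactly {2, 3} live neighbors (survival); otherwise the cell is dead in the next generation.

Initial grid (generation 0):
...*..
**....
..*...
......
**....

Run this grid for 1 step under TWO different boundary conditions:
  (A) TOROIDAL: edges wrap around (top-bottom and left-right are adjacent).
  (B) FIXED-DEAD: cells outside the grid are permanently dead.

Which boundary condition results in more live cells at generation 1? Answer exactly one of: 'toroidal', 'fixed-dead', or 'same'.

Under TOROIDAL boundary, generation 1:
..*...
.**...
.*....
.*....
......
Population = 5

Under FIXED-DEAD boundary, generation 1:
......
.**...
.*....
.*....
......
Population = 4

Comparison: toroidal=5, fixed-dead=4 -> toroidal

Answer: toroidal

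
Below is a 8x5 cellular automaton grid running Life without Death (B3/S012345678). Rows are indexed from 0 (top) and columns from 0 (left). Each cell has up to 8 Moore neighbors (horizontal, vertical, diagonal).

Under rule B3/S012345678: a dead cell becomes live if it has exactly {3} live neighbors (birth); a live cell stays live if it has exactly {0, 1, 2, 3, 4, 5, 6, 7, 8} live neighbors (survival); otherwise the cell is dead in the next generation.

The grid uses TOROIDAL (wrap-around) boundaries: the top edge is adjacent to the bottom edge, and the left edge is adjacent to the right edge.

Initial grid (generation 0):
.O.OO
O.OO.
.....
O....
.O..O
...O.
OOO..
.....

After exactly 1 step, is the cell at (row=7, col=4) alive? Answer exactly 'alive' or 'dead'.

Answer: alive

Derivation:
Simulating step by step:
Generation 0 (given above): 13 live cells
Generation 1: 21 live cells
OO.OO
OOOO.
.O..O
O....
OO..O
...OO
OOO..
...OO

Cell (7,4) at generation 1: 1 -> alive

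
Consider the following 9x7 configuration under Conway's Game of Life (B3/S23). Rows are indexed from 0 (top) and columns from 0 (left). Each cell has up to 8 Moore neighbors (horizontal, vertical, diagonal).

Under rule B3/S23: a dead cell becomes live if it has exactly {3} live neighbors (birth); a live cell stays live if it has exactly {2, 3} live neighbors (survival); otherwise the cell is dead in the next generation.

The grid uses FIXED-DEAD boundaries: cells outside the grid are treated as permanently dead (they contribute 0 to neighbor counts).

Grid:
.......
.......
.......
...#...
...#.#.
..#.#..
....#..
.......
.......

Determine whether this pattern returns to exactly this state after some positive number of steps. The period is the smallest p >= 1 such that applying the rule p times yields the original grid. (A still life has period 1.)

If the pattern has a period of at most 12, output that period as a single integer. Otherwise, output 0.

Simulating and comparing each generation to the original:
Gen 0 (original, given above): 6 live cells
Gen 1: 6 live cells, differs from original
Gen 2: 6 live cells, MATCHES original -> period = 2

Answer: 2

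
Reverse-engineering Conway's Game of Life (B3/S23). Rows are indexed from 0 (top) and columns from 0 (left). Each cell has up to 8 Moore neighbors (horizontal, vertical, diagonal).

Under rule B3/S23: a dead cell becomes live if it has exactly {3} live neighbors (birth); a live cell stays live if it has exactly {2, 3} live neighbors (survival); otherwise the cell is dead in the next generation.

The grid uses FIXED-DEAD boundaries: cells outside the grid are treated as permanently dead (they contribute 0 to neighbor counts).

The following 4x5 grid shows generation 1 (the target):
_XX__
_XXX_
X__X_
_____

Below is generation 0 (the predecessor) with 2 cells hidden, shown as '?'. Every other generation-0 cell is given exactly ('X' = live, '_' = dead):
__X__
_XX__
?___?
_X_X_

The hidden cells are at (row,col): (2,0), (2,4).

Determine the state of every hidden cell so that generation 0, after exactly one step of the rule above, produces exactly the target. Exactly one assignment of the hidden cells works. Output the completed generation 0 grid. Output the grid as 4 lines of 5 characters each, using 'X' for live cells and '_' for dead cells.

Answer: __X__
_XX__
X___X
_X_X_

Derivation:
Hidden generation-0 cells (in order): (2,0), (2,4).
A hidden cell only influences target cells in its own 3x3 neighborhood. Try each of the 2^2 = 4 assignments, step the completed generation 0 forward once under B3/S23, and compare with the target:
  (2,0)=_ (2,4)=_ -> step gives (1,3)='_' but target has 'X' -> reject
  (2,0)=_ (2,4)=X -> step gives (2,0)='_' but target has 'X' -> reject
  (2,0)=X (2,4)=_ -> step gives (1,3)='_' but target has 'X' -> reject
  (2,0)=X (2,4)=X -> step reproduces the target at every cell -> ACCEPT
Unique solution: (2,0)=live, (2,4)=live.
Check: live-neighbor counts of every cell in the completed generation 0:
13220
23231
24431
21212
Applying B3/S23 to generation 0 with these counts gives:
_XX__
_XXX_
X__X_
_____
which matches the target exactly.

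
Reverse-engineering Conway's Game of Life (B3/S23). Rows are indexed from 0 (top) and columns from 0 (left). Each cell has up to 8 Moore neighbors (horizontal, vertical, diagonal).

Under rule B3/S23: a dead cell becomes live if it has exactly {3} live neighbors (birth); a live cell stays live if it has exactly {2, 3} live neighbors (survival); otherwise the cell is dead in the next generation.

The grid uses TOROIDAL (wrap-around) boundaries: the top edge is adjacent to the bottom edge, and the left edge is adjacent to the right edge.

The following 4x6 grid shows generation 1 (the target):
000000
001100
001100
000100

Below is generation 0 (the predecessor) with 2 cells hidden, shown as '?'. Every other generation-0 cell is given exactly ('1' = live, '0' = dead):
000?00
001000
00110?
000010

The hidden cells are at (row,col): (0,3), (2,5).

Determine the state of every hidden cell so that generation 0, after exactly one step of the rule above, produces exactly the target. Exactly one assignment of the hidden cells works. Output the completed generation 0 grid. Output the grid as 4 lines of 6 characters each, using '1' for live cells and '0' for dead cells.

Answer: 000000
001000
001100
000010

Derivation:
Hidden generation-0 cells (in order): (0,3), (2,5).
A hidden cell only influences target cells in its own 3x3 neighborhood. Try each of the 2^2 = 4 assignments, step the completed generation 0 forward once under B3/S23, and compare with the target:
  (0,3)=0 (2,5)=0 -> step reproduces the target at every cell -> ACCEPT
  (0,3)=0 (2,5)=1 -> step gives (2,4)='1' but target has '0' -> reject
  (0,3)=1 (2,5)=0 -> step gives (0,3)='1' but target has '0' -> reject
  (0,3)=1 (2,5)=1 -> step gives (0,3)='1' but target has '0' -> reject
Unique solution: (0,3)=dead, (2,5)=dead.
Check: live-neighbor counts of every cell in the completed generation 0:
011211
022310
022321
012311
Applying B3/S23 to generation 0 with these counts gives:
000000
001100
001100
000100
which matches the target exactly.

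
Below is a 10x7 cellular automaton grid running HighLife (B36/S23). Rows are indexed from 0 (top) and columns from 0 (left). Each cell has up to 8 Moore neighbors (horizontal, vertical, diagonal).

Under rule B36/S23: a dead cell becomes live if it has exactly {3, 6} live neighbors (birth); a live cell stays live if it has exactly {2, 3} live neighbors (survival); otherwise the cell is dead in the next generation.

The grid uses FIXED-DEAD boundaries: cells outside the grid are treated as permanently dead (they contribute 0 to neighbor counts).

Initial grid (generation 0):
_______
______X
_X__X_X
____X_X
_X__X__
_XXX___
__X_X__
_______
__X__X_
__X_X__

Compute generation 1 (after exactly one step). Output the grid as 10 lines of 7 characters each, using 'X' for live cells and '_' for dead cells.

Simulating step by step:
Generation 0 (given above): 17 live cells
Generation 1: 14 live cells
(generation 1 grid is the final answer)

Answer: _______
_____X_
______X
___XX__
_X__XX_
_X__X__
_XX____
___X___
___X___
___X___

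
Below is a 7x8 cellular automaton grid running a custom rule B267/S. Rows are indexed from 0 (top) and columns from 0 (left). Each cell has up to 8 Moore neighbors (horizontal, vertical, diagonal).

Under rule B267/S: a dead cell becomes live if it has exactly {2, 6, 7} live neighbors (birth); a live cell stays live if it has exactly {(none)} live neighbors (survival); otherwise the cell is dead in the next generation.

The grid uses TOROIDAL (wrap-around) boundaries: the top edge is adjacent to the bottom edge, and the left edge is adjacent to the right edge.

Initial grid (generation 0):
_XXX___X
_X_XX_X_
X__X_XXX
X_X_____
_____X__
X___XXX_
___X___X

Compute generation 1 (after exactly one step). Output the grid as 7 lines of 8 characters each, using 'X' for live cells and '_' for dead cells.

Simulating step by step:
Generation 0 (given above): 22 live cells
Generation 1: 6 live cells
(generation 1 grid is the final answer)

Answer: _____X__
__X_____
________
___X____
X__X____
___X____
________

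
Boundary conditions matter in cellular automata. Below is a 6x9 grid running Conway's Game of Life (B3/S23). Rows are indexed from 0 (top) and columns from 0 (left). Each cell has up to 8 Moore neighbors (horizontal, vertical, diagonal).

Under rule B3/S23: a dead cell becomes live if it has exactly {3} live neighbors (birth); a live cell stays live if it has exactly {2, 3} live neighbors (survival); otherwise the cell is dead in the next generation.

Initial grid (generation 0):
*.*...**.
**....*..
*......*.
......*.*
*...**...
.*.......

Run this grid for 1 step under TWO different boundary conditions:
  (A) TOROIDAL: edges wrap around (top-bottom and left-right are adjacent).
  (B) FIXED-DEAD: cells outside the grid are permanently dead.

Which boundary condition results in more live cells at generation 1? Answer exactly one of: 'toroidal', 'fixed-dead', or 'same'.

Under TOROIDAL boundary, generation 1:
*.*...***
*.....*..
**....**.
*....****
*....*...
**...**.*
Population = 23

Under FIXED-DEAD boundary, generation 1:
*.....**.
*.....*..
**....**.
.....***.
.....*...
.........
Population = 13

Comparison: toroidal=23, fixed-dead=13 -> toroidal

Answer: toroidal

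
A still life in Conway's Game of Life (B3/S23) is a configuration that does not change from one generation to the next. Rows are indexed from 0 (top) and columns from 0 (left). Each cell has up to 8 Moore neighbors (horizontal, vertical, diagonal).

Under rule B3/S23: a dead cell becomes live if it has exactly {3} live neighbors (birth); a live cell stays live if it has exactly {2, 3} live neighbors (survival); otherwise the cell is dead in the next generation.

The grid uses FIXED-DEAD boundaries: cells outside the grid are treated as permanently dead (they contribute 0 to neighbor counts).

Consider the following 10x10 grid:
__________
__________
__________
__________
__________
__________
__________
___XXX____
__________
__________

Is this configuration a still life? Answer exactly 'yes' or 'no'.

Compute generation 1 and compare to generation 0 (given above):
Generation 1:
__________
__________
__________
__________
__________
__________
____X_____
____X_____
____X_____
__________
Cell (6,4) differs: gen0=0 vs gen1=1 -> NOT a still life.

Answer: no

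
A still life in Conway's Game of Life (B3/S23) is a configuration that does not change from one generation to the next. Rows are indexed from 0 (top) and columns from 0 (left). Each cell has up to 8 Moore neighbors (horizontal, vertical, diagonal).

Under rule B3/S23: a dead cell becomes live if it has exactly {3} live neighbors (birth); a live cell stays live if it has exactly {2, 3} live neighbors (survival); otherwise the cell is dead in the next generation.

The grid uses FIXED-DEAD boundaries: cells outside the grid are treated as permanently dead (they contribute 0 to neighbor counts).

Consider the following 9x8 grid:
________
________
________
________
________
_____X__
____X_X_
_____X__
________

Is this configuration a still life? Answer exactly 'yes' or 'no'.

Answer: yes

Derivation:
Compute generation 1 and compare to generation 0 (given above):
Generation 1:
________
________
________
________
________
_____X__
____X_X_
_____X__
________
The grids are IDENTICAL -> still life.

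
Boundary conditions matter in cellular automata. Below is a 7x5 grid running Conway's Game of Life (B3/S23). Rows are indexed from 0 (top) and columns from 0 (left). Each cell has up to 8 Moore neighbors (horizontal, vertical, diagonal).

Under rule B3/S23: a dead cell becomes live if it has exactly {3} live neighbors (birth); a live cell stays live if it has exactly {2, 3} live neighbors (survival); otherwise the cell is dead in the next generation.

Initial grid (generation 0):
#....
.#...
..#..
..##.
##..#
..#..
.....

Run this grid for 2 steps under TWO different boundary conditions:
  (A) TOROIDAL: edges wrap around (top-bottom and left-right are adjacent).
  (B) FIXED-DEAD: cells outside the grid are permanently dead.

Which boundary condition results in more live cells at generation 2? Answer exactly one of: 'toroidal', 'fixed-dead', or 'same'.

Under TOROIDAL boundary, generation 2:
.....
.#...
.....
.....
.....
.#..#
.....
Population = 3

Under FIXED-DEAD boundary, generation 2:
.....
.#...
.#.#.
...#.
.#...
.....
.....
Population = 5

Comparison: toroidal=3, fixed-dead=5 -> fixed-dead

Answer: fixed-dead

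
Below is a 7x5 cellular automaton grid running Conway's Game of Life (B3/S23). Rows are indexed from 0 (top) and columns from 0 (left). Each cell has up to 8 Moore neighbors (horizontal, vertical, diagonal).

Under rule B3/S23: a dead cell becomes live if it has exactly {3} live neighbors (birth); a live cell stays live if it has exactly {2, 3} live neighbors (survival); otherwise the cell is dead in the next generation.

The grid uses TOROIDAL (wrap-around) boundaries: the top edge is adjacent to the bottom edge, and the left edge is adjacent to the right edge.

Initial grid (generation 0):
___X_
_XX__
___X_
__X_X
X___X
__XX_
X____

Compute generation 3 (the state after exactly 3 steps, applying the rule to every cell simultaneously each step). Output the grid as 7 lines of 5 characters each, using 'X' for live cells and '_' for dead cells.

Simulating step by step:
Generation 0 (given above): 11 live cells
Generation 1: 18 live cells
_XX__
__XX_
_X_X_
X___X
XXX_X
XX_X_
__XXX
Generation 2: 8 live cells
_X__X
___X_
XX_X_
_____
__X__
_____
____X
Generation 3: 10 live cells
(generation 3 grid is the final answer)

Answer: X__XX
_X_X_
__X_X
_XX__
_____
_____
X____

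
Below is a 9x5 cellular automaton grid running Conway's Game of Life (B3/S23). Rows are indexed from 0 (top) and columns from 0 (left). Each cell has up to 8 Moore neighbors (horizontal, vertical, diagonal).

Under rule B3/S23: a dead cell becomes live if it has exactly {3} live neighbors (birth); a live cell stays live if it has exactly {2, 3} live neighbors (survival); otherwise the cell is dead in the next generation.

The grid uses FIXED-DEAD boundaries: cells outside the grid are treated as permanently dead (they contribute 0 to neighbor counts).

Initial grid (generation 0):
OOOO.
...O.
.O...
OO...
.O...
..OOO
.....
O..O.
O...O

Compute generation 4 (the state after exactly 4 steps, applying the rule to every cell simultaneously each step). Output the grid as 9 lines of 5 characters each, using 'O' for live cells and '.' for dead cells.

Simulating step by step:
Generation 0 (given above): 16 live cells
Generation 1: 18 live cells
.OOO.
O..O.
OOO..
OOO..
OO.O.
..OO.
..O.O
.....
.....
Generation 2: 11 live cells
.OOO.
O..O.
...O.
...O.
O..O.
....O
..O..
.....
.....
Generation 3: 15 live cells
.OOO.
.O.OO
..OOO
..OOO
...OO
...O.
.....
.....
.....
Generation 4: 7 live cells
(generation 4 grid is the final answer)

Answer: .O.OO
.O...
.O...
.....
.....
...OO
.....
.....
.....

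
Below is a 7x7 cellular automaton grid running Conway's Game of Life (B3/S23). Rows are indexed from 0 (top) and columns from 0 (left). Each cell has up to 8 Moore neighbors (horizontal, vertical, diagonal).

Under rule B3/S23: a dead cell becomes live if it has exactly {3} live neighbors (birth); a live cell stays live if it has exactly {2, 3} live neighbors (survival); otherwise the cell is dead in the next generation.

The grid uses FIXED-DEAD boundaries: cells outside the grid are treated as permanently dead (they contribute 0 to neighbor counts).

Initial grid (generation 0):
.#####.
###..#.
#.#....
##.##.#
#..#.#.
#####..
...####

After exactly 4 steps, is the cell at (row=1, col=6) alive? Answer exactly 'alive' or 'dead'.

Simulating step by step:
Generation 0 (given above): 28 live cells
Generation 1: 18 live cells
#..###.
#....#.
....##.
#..###.
.....#.
##....#
.#...#.
Generation 2: 18 live cells
....##.
...#..#
...#..#
...#..#
##...##
##...##
##.....
Generation 3: 21 live cells
....##.
...#..#
..#####
..#.#.#
###.#..
..#..##
##.....
Generation 4: 14 live cells
....##.
..#...#
..#...#
......#
..#.#.#
..##.#.
.#.....

Cell (1,6) at generation 4: 1 -> alive

Answer: alive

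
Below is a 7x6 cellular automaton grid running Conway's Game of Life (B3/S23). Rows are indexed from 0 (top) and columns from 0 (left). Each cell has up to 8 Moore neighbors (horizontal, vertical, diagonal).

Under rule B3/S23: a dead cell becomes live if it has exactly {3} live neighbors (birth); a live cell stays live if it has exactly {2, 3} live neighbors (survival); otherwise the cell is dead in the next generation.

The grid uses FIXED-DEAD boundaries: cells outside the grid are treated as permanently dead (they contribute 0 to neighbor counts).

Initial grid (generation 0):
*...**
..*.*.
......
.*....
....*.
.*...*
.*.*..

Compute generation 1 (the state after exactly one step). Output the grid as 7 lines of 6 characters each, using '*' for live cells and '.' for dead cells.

Answer: ...***
...***
......
......
......
..*.*.
..*...

Derivation:
Simulating step by step:
Generation 0 (given above): 11 live cells
Generation 1: 9 live cells
(generation 1 grid is the final answer)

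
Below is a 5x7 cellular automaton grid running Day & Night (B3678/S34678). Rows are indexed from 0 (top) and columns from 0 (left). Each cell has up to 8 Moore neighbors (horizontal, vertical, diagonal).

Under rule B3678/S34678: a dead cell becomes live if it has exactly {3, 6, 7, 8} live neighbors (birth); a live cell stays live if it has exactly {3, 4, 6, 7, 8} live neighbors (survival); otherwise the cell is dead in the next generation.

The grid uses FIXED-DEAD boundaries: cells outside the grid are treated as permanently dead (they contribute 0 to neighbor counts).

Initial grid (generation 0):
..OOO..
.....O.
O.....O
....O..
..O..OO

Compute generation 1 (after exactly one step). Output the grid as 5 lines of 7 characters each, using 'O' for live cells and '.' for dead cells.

Simulating step by step:
Generation 0 (given above): 10 live cells
Generation 1: 4 live cells
(generation 1 grid is the final answer)

Answer: .......
...OO..
.....O.
......O
.......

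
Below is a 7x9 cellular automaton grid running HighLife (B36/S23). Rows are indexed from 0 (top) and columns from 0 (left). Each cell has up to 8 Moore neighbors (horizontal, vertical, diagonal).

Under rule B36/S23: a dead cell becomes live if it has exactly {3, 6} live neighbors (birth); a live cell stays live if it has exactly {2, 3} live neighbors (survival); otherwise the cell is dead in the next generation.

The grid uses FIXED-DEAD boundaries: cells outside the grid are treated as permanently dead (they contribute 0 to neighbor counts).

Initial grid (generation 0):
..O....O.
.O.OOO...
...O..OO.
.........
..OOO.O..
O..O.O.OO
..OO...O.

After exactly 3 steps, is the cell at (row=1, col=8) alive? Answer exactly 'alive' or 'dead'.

Simulating step by step:
Generation 0 (given above): 21 live cells
Generation 1: 32 live cells
..OOO....
...OOO.O.
..OO.OO..
..O.OOOO.
..OOOOOO.
.O...O.OO
..OOO.OOO
Generation 2: 15 live cells
..O..O...
.........
..O......
.O.......
.OO......
.O.OO....
..OOOOO.O
Generation 3: 8 live cells
.........
.........
.........
.O.......
OO.O.....
.OO......
..O..O...

Cell (1,8) at generation 3: 0 -> dead

Answer: dead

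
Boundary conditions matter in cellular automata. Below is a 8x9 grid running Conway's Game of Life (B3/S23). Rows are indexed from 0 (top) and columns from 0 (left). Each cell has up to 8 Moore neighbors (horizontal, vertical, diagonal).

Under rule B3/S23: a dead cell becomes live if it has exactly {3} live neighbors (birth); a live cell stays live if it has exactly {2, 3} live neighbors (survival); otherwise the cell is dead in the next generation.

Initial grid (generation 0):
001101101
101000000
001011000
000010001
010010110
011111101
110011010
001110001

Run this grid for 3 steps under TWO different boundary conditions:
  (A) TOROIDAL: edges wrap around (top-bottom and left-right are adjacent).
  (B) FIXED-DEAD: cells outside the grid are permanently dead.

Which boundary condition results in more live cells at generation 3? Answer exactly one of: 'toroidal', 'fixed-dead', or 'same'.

Answer: fixed-dead

Derivation:
Under TOROIDAL boundary, generation 3:
000000000
010110000
010110000
100110000
010001100
000000100
000000010
100000100
Population = 16

Under FIXED-DEAD boundary, generation 3:
001110000
000001000
000100010
000110001
000001101
001111101
010010011
010010000
Population = 24

Comparison: toroidal=16, fixed-dead=24 -> fixed-dead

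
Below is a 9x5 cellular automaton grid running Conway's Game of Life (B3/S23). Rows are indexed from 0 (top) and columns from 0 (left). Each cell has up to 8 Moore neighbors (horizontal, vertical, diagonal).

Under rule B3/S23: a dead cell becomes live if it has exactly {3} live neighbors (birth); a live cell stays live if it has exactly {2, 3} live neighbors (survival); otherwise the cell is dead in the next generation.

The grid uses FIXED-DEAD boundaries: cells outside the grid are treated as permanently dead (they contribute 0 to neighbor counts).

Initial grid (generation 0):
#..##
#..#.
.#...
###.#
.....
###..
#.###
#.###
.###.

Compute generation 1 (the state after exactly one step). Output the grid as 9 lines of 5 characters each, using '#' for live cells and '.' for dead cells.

Answer: ...##
#####
...#.
###..
...#.
#.#..
#...#
#....
.#..#

Derivation:
Simulating step by step:
Generation 0 (given above): 24 live cells
Generation 1: 19 live cells
(generation 1 grid is the final answer)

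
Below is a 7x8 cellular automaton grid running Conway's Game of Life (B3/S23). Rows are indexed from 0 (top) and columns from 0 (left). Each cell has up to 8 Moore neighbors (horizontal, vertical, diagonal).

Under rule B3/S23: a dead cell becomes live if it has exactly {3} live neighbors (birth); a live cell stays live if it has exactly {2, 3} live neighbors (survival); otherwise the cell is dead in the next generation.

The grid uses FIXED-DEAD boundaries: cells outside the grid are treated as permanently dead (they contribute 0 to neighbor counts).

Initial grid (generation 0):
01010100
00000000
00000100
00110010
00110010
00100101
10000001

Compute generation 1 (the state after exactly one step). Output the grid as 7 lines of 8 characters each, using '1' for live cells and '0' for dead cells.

Answer: 00000000
00001000
00000000
00111110
01001111
01110001
00000010

Derivation:
Simulating step by step:
Generation 0 (given above): 15 live cells
Generation 1: 16 live cells
(generation 1 grid is the final answer)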